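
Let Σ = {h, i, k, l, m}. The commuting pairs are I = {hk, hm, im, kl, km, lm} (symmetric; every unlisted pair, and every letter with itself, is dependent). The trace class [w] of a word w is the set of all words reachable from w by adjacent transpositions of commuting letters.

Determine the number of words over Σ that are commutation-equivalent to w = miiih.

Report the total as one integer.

5

drop 0:m onto floor
drop 1:i onto floor
drop 2:i onto {1:i}
drop 3:i onto {2:i}
drop 4:h onto {3:i}
ground layer = {0:m, 1:i}
drop-orders for the pieces not yet dropped (sum over which currently-grounded one goes next):
  1 to go: {0} 1  {4} 1
  2 to go: {0,4} 2  {3,4} 1
  3 to go: {0,3,4} 3  {2,3,4} 1
  if 0:m drops first: 1 orders
  if 1:i drops first: 4 orders
heap linearizations: 5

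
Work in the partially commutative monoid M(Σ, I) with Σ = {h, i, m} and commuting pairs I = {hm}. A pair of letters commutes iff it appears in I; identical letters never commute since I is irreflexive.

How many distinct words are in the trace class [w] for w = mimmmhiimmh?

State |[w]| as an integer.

piece 0:m — minimal
piece 1:i rests on {0:m}
piece 2:m rests on {1:i}
piece 3:m rests on {2:m}
piece 4:m rests on {3:m}
piece 5:h rests on {1:i}
piece 6:i rests on {4:m, 5:h}
piece 7:i rests on {6:i}
piece 8:m rests on {7:i}
piece 9:m rests on {8:m}
piece 10:h rests on {7:i}
minimal pieces: {0:m}
ways to finish when only these pieces remain (= sum over removing one remaining piece with nothing left below it):
  1 left: {9}→1  {10}→1
  2 left: {8,9}→1  {9,10}→2
  3 left: {8,9,10}→3
  4 left: {7,8,9,10}→3
  5 left: {6,7,8,9,10}→3
  6 left: {4,6,7,8,9,10}→3  {5,6,7,8,9,10}→3
  7 left: {3,4,6,7,8,9,10}→3  {4,5,6,7,8,9,10}→6
  8 left: {2,3,4,6,7,8,9,10}→3  {3,4,5,6,7,8,9,10}→9
  9 left: {2,3,4,5,6,7,8,9,10}→12
  placing 0:m first → 12 extensions

12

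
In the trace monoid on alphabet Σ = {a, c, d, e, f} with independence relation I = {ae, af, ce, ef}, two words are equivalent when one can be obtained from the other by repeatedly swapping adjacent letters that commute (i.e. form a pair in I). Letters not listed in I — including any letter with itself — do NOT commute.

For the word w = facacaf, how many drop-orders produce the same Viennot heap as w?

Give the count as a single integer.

4

piece 0:f — minimal
piece 1:a — minimal
piece 2:c rests on {0:f, 1:a}
piece 3:a rests on {2:c}
piece 4:c rests on {3:a}
piece 5:a rests on {4:c}
piece 6:f rests on {4:c}
minimal pieces: {0:f, 1:a}
ways to finish when only these pieces remain (= sum over removing one remaining piece with nothing left below it):
  1 left: {5}→1  {6}→1
  2 left: {5,6}→2
  3 left: {4,5,6}→2
  4 left: {3,4,5,6}→2
  5 left: {2,3,4,5,6}→2
  placing 0:f first → 2 extensions
  placing 1:a first → 2 extensions
total linear extensions = 4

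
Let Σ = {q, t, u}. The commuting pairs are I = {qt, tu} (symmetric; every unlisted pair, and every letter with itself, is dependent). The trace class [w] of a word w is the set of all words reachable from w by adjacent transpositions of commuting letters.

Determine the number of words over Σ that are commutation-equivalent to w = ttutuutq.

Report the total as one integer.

70

#0=t has no predecessor
#1=t depends on [0:t]
#2=u has no predecessor
#3=t depends on [1:t]
#4=u depends on [2:u]
#5=u depends on [4:u]
#6=t depends on [3:t]
#7=q depends on [5:u]
sources: [0:t, 2:u]
N(rest) = Σ N(rest − s) over sources s of rest; N(one piece) = 1:
  size 1 → [6]=1  [7]=1
  size 2 → [3,6]=1  [5,7]=1  [6,7]=2
  size 3 → [1,3,6]=1  [3,6,7]=3  [4,5,7]=1  [5,6,7]=3
  size 4 → [0,1,3,6]=1  [1,3,6,7]=4  [2,4,5,7]=1  [3,5,6,7]=6  [4,5,6,7]=4
  size 5 → [0,1,3,6,7]=5  [1,3,5,6,7]=10  [2,4,5,6,7]=5  [3,4,5,6,7]=10
  size 6 → [0,1,3,5,6,7]=15  [1,3,4,5,6,7]=20  [2,3,4,5,6,7]=15
  first=0(t) contributes 35
  first=2(u) contributes 35
|[w]| = 70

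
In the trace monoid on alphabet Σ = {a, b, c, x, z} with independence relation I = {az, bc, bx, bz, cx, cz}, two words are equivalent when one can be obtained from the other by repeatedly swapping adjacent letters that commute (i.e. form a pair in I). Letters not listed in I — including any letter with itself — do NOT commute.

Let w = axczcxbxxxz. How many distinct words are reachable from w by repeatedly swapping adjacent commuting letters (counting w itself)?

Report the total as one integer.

0(a) covers ∅
1(x) covers 0:a
2(c) covers 0:a
3(z) covers 1:x
4(c) covers 2:c
5(x) covers 3:z
6(b) covers 0:a
7(x) covers 5:x
8(x) covers 7:x
9(x) covers 8:x
10(z) covers 9:x
floor of heap: 0:a
completions by unplaced set U, small U first (add the entries for U minus each lowest piece of U):
  |U|=1: {4}:1  {6}:1  {10}:1
  |U|=2: {2,4}:1  {4,6}:2  {4,10}:2  {6,10}:2  {9,10}:1
  |U|=3: {2,4,6}:3  {2,4,10}:3  {4,6,10}:6  {4,9,10}:3  {6,9,10}:3  {8,9,10}:1
  |U|=4: {2,4,6,10}:12  {2,4,9,10}:6  {4,6,9,10}:12  {4,8,9,10}:4  {6,8,9,10}:4  {7,8,9,10}:1
  |U|=5: {2,4,6,9,10}:30  {2,4,8,9,10}:10  {4,6,8,9,10}:20  {4,7,8,9,10}:5  {5,7,8,9,10}:1  {6,7,8,9,10}:5
  |U|=6: {2,4,6,8,9,10}:60  {2,4,7,8,9,10}:15  {3,5,7,8,9,10}:1  {4,5,7,8,9,10}:6  {4,6,7,8,9,10}:30  {5,6,7,8,9,10}:6
  |U|=7: {1,3,5,7,8,9,10}:1  {2,4,5,7,8,9,10}:21  {2,4,6,7,8,9,10}:105  {3,4,5,7,8,9,10}:7  {3,5,6,7,8,9,10}:7  {4,5,6,7,8,9,10}:42
  |U|=8: {1,3,4,5,7,8,9,10}:8  {1,3,5,6,7,8,9,10}:8  {2,3,4,5,7,8,9,10}:28  {2,4,5,6,7,8,9,10}:168  {3,4,5,6,7,8,9,10}:56
  |U|=9: {1,2,3,4,5,7,8,9,10}:36  {1,3,4,5,6,7,8,9,10}:72  {2,3,4,5,6,7,8,9,10}:252
  start at 0(a): 360

360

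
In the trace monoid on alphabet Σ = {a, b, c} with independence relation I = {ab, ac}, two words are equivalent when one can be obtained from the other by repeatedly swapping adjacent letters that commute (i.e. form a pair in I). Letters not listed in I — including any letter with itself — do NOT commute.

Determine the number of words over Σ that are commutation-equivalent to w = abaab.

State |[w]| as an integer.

#0=a has no predecessor
#1=b has no predecessor
#2=a depends on [0:a]
#3=a depends on [2:a]
#4=b depends on [1:b]
sources: [0:a, 1:b]
N(rest) = Σ N(rest − s) over sources s of rest; N(one piece) = 1:
  size 1 → [3]=1  [4]=1
  size 2 → [1,4]=1  [2,3]=1  [3,4]=2
  size 3 → [0,2,3]=1  [1,3,4]=3  [2,3,4]=3
  first=0(a) contributes 6
  first=1(b) contributes 4
|[w]| = 10

10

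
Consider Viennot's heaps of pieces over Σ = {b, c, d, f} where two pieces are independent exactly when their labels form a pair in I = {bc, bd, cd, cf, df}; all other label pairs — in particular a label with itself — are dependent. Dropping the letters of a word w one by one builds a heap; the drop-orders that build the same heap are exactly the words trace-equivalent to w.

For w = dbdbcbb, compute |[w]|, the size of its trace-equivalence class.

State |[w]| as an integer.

drop 0:d onto floor
drop 1:b onto floor
drop 2:d onto {0:d}
drop 3:b onto {1:b}
drop 4:c onto floor
drop 5:b onto {3:b}
drop 6:b onto {5:b}
ground layer = {0:d, 1:b, 4:c}
drop-orders for the pieces not yet dropped (sum over which currently-grounded one goes next):
  1 to go: {2} 1  {4} 1  {6} 1
  2 to go: {0,2} 1  {2,4} 2  {2,6} 2  {4,6} 2  {5,6} 1
  3 to go: {0,2,4} 3  {0,2,6} 3  {2,4,6} 6  {2,5,6} 3  {3,5,6} 1  {4,5,6} 3
  4 to go: {0,2,4,6} 12  {0,2,5,6} 6  {1,3,5,6} 1  {2,3,5,6} 4  {2,4,5,6} 12  {3,4,5,6} 4
  5 to go: {0,2,3,5,6} 10  {0,2,4,5,6} 30  {1,2,3,5,6} 5  {1,3,4,5,6} 5  {2,3,4,5,6} 20
  if 0:d drops first: 30 orders
  if 1:b drops first: 60 orders
  if 4:c drops first: 15 orders
heap linearizations: 105

105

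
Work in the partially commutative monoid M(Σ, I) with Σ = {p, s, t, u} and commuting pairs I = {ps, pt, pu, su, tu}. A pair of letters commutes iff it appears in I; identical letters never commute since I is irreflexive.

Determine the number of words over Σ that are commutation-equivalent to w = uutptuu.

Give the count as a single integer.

piece 0:u — minimal
piece 1:u rests on {0:u}
piece 2:t — minimal
piece 3:p — minimal
piece 4:t rests on {2:t}
piece 5:u rests on {1:u}
piece 6:u rests on {5:u}
minimal pieces: {0:u, 2:t, 3:p}
ways to finish when only these pieces remain (= sum over removing one remaining piece with nothing left below it):
  1 left: {3}→1  {4}→1  {6}→1
  2 left: {2,4}→1  {3,4}→2  {3,6}→2  {4,6}→2  {5,6}→1
  3 left: {1,5,6}→1  {2,3,4}→3  {2,4,6}→3  {3,4,6}→6  {3,5,6}→3  {4,5,6}→3
  4 left: {0,1,5,6}→1  {1,3,5,6}→4  {1,4,5,6}→4  {2,3,4,6}→12  {2,4,5,6}→6  {3,4,5,6}→12
  5 left: {0,1,3,5,6}→5  {0,1,4,5,6}→5  {1,2,4,5,6}→10  {1,3,4,5,6}→20  {2,3,4,5,6}→30
  placing 0:u first → 60 extensions
  placing 2:t first → 30 extensions
  placing 3:p first → 15 extensions
total linear extensions = 105

105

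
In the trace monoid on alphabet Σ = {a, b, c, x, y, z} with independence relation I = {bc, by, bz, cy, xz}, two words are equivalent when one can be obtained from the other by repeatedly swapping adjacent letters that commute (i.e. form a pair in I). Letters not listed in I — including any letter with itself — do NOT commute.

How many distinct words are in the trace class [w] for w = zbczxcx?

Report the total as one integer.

7

0(z) covers ∅
1(b) covers ∅
2(c) covers 0:z
3(z) covers 2:c
4(x) covers 1:b, 2:c
5(c) covers 3:z, 4:x
6(x) covers 5:c
floor of heap: 0:z, 1:b
completions by unplaced set U, small U first (add the entries for U minus each lowest piece of U):
  |U|=1: {6}:1
  |U|=2: {5,6}:1
  |U|=3: {3,5,6}:1  {4,5,6}:1
  |U|=4: {1,4,5,6}:1  {3,4,5,6}:2
  |U|=5: {1,3,4,5,6}:3  {2,3,4,5,6}:2
  start at 0(z): 5
  start at 1(b): 2
sum over floor = 7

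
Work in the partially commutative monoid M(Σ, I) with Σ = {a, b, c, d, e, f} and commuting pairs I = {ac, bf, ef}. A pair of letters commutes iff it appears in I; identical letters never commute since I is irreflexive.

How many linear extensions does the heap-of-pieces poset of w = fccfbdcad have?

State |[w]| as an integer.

4

drop 0:f onto floor
drop 1:c onto {0:f}
drop 2:c onto {1:c}
drop 3:f onto {2:c}
drop 4:b onto {2:c}
drop 5:d onto {3:f, 4:b}
drop 6:c onto {5:d}
drop 7:a onto {5:d}
drop 8:d onto {6:c, 7:a}
ground layer = {0:f}
drop-orders for the pieces not yet dropped (sum over which currently-grounded one goes next):
  1 to go: {8} 1
  2 to go: {6,8} 1  {7,8} 1
  3 to go: {6,7,8} 2
  4 to go: {5,6,7,8} 2
  5 to go: {3,5,6,7,8} 2  {4,5,6,7,8} 2
  6 to go: {3,4,5,6,7,8} 4
  7 to go: {2,3,4,5,6,7,8} 4
  if 0:f drops first: 4 orders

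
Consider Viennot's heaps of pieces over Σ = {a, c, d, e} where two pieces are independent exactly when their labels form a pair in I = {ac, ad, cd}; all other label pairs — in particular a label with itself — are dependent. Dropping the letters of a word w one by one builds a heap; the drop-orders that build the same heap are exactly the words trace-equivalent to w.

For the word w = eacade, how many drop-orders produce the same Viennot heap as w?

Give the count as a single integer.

#0=e has no predecessor
#1=a depends on [0:e]
#2=c depends on [0:e]
#3=a depends on [1:a]
#4=d depends on [0:e]
#5=e depends on [2:c, 3:a, 4:d]
sources: [0:e]
N(rest) = Σ N(rest − s) over sources s of rest; N(one piece) = 1:
  size 1 → [5]=1
  size 2 → [2,5]=1  [3,5]=1  [4,5]=1
  size 3 → [1,3,5]=1  [2,3,5]=2  [2,4,5]=2  [3,4,5]=2
  size 4 → [1,2,3,5]=3  [1,3,4,5]=3  [2,3,4,5]=6
  first=0(e) contributes 12

12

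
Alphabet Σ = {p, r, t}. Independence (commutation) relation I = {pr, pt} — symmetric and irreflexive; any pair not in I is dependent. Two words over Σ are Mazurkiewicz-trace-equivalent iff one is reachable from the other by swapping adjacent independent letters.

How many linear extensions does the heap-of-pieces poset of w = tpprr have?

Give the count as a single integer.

drop 0:t onto floor
drop 1:p onto floor
drop 2:p onto {1:p}
drop 3:r onto {0:t}
drop 4:r onto {3:r}
ground layer = {0:t, 1:p}
drop-orders for the pieces not yet dropped (sum over which currently-grounded one goes next):
  1 to go: {2} 1  {4} 1
  2 to go: {1,2} 1  {2,4} 2  {3,4} 1
  3 to go: {0,3,4} 1  {1,2,4} 3  {2,3,4} 3
  if 0:t drops first: 6 orders
  if 1:p drops first: 4 orders
heap linearizations: 10

10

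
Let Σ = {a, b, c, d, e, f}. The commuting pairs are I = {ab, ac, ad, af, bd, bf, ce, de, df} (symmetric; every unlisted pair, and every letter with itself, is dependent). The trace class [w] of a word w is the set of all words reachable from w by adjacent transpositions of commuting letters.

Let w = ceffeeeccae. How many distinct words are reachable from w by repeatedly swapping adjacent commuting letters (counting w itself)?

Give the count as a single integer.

42

piece 0:c — minimal
piece 1:e — minimal
piece 2:f rests on {0:c, 1:e}
piece 3:f rests on {2:f}
piece 4:e rests on {3:f}
piece 5:e rests on {4:e}
piece 6:e rests on {5:e}
piece 7:c rests on {3:f}
piece 8:c rests on {7:c}
piece 9:a rests on {6:e}
piece 10:e rests on {9:a}
minimal pieces: {0:c, 1:e}
ways to finish when only these pieces remain (= sum over removing one remaining piece with nothing left below it):
  1 left: {8}→1  {10}→1
  2 left: {7,8}→1  {8,10}→2  {9,10}→1
  3 left: {6,9,10}→1  {7,8,10}→3  {8,9,10}→3
  4 left: {5,6,9,10}→1  {6,8,9,10}→4  {7,8,9,10}→6
  5 left: {4,5,6,9,10}→1  {5,6,8,9,10}→5  {6,7,8,9,10}→10
  6 left: {4,5,6,8,9,10}→6  {5,6,7,8,9,10}→15
  7 left: {4,5,6,7,8,9,10}→21
  8 left: {3,4,5,6,7,8,9,10}→21
  9 left: {2,3,4,5,6,7,8,9,10}→21
  placing 0:c first → 21 extensions
  placing 1:e first → 21 extensions
total linear extensions = 42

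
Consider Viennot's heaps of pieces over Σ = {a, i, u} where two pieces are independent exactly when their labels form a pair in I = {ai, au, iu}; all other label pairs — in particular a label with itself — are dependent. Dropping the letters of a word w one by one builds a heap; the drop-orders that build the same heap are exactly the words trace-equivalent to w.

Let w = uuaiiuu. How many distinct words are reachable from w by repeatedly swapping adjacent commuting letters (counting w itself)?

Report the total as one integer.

105

#0=u has no predecessor
#1=u depends on [0:u]
#2=a has no predecessor
#3=i has no predecessor
#4=i depends on [3:i]
#5=u depends on [1:u]
#6=u depends on [5:u]
sources: [0:u, 2:a, 3:i]
N(rest) = Σ N(rest − s) over sources s of rest; N(one piece) = 1:
  size 1 → [2]=1  [4]=1  [6]=1
  size 2 → [2,4]=2  [2,6]=2  [3,4]=1  [4,6]=2  [5,6]=1
  size 3 → [1,5,6]=1  [2,3,4]=3  [2,4,6]=6  [2,5,6]=3  [3,4,6]=3  [4,5,6]=3
  size 4 → [0,1,5,6]=1  [1,2,5,6]=4  [1,4,5,6]=4  [2,3,4,6]=12  [2,4,5,6]=12  [3,4,5,6]=6
  size 5 → [0,1,2,5,6]=5  [0,1,4,5,6]=5  [1,2,4,5,6]=20  [1,3,4,5,6]=10  [2,3,4,5,6]=30
  first=0(u) contributes 60
  first=2(a) contributes 15
  first=3(i) contributes 30
|[w]| = 105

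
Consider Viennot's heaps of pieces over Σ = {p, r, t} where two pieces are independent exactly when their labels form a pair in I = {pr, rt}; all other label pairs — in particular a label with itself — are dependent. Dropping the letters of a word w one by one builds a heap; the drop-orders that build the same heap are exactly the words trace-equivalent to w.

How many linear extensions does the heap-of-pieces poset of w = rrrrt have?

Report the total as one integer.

5

#0=r has no predecessor
#1=r depends on [0:r]
#2=r depends on [1:r]
#3=r depends on [2:r]
#4=t has no predecessor
sources: [0:r, 4:t]
N(rest) = Σ N(rest − s) over sources s of rest; N(one piece) = 1:
  size 1 → [3]=1  [4]=1
  size 2 → [2,3]=1  [3,4]=2
  size 3 → [1,2,3]=1  [2,3,4]=3
  first=0(r) contributes 4
  first=4(t) contributes 1
|[w]| = 5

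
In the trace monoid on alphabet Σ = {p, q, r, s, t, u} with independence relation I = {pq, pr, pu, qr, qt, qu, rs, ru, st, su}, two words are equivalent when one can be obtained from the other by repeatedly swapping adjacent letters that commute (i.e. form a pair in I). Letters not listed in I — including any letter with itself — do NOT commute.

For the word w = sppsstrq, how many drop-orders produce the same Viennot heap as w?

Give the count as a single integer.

10

piece 0:s — minimal
piece 1:p rests on {0:s}
piece 2:p rests on {1:p}
piece 3:s rests on {2:p}
piece 4:s rests on {3:s}
piece 5:t rests on {2:p}
piece 6:r rests on {5:t}
piece 7:q rests on {4:s}
minimal pieces: {0:s}
ways to finish when only these pieces remain (= sum over removing one remaining piece with nothing left below it):
  1 left: {6}→1  {7}→1
  2 left: {4,7}→1  {5,6}→1  {6,7}→2
  3 left: {3,4,7}→1  {4,6,7}→3  {5,6,7}→3
  4 left: {3,4,6,7}→4  {4,5,6,7}→6
  5 left: {3,4,5,6,7}→10
  6 left: {2,3,4,5,6,7}→10
  placing 0:s first → 10 extensions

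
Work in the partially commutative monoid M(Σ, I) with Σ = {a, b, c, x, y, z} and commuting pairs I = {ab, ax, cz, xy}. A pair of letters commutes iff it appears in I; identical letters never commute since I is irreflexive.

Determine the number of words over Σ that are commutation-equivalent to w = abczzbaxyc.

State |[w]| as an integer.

piece 0:a — minimal
piece 1:b — minimal
piece 2:c rests on {0:a, 1:b}
piece 3:z rests on {0:a, 1:b}
piece 4:z rests on {3:z}
piece 5:b rests on {2:c, 4:z}
piece 6:a rests on {2:c, 4:z}
piece 7:x rests on {5:b}
piece 8:y rests on {5:b, 6:a}
piece 9:c rests on {7:x, 8:y}
minimal pieces: {0:a, 1:b}
ways to finish when only these pieces remain (= sum over removing one remaining piece with nothing left below it):
  1 left: {9}→1
  2 left: {7,9}→1  {8,9}→1
  3 left: {6,8,9}→1  {7,8,9}→2
  4 left: {5,7,8,9}→2  {6,7,8,9}→3
  5 left: {5,6,7,8,9}→5
  6 left: {2,5,6,7,8,9}→5  {4,5,6,7,8,9}→5
  7 left: {2,4,5,6,7,8,9}→10  {3,4,5,6,7,8,9}→5
  8 left: {2,3,4,5,6,7,8,9}→15
  placing 0:a first → 15 extensions
  placing 1:b first → 15 extensions
total linear extensions = 30

30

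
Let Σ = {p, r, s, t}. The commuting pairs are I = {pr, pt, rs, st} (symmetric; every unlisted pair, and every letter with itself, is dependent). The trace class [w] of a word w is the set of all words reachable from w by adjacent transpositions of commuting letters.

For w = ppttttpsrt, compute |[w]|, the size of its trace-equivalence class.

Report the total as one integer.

piece 0:p — minimal
piece 1:p rests on {0:p}
piece 2:t — minimal
piece 3:t rests on {2:t}
piece 4:t rests on {3:t}
piece 5:t rests on {4:t}
piece 6:p rests on {1:p}
piece 7:s rests on {6:p}
piece 8:r rests on {5:t}
piece 9:t rests on {8:r}
minimal pieces: {0:p, 2:t}
ways to finish when only these pieces remain (= sum over removing one remaining piece with nothing left below it):
  1 left: {7}→1  {9}→1
  2 left: {6,7}→1  {7,9}→2  {8,9}→1
  3 left: {1,6,7}→1  {5,8,9}→1  {6,7,9}→3  {7,8,9}→3
  4 left: {0,1,6,7}→1  {1,6,7,9}→4  {4,5,8,9}→1  {5,7,8,9}→4  {6,7,8,9}→6
  5 left: {0,1,6,7,9}→5  {1,6,7,8,9}→10  {3,4,5,8,9}→1  {4,5,7,8,9}→5  {5,6,7,8,9}→10
  6 left: {0,1,6,7,8,9}→15  {1,5,6,7,8,9}→20  {2,3,4,5,8,9}→1  {3,4,5,7,8,9}→6  {4,5,6,7,8,9}→15
  7 left: {0,1,5,6,7,8,9}→35  {1,4,5,6,7,8,9}→35  {2,3,4,5,7,8,9}→7  {3,4,5,6,7,8,9}→21
  8 left: {0,1,4,5,6,7,8,9}→70  {1,3,4,5,6,7,8,9}→56  {2,3,4,5,6,7,8,9}→28
  placing 0:p first → 84 extensions
  placing 2:t first → 126 extensions
total linear extensions = 210

210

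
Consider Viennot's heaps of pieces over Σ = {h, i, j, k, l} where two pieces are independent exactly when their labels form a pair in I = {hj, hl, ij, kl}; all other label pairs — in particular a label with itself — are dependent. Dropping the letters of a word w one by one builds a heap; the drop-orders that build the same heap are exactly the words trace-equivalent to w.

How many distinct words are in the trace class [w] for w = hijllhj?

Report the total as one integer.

0(h) covers ∅
1(i) covers 0:h
2(j) covers ∅
3(l) covers 1:i, 2:j
4(l) covers 3:l
5(h) covers 1:i
6(j) covers 4:l
floor of heap: 0:h, 2:j
completions by unplaced set U, small U first (add the entries for U minus each lowest piece of U):
  |U|=1: {5}:1  {6}:1
  |U|=2: {4,6}:1  {5,6}:2
  |U|=3: {3,4,6}:1  {4,5,6}:3
  |U|=4: {2,3,4,6}:1  {3,4,5,6}:4
  |U|=5: {1,3,4,5,6}:4  {2,3,4,5,6}:5
  start at 0(h): 9
  start at 2(j): 4
sum over floor = 13

13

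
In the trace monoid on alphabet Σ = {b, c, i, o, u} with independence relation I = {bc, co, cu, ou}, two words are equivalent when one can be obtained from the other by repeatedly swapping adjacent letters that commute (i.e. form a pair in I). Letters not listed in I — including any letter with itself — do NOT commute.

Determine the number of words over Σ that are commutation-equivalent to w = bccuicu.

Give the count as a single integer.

12

0(b) covers ∅
1(c) covers ∅
2(c) covers 1:c
3(u) covers 0:b
4(i) covers 2:c, 3:u
5(c) covers 4:i
6(u) covers 4:i
floor of heap: 0:b, 1:c
completions by unplaced set U, small U first (add the entries for U minus each lowest piece of U):
  |U|=1: {5}:1  {6}:1
  |U|=2: {5,6}:2
  |U|=3: {4,5,6}:2
  |U|=4: {2,4,5,6}:2  {3,4,5,6}:2
  |U|=5: {0,3,4,5,6}:2  {1,2,4,5,6}:2  {2,3,4,5,6}:4
  start at 0(b): 6
  start at 1(c): 6
sum over floor = 12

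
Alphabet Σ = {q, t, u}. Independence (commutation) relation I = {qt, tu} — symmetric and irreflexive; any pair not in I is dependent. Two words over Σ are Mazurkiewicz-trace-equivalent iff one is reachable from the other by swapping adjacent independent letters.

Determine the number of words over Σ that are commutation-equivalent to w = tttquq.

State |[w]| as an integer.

20

piece 0:t — minimal
piece 1:t rests on {0:t}
piece 2:t rests on {1:t}
piece 3:q — minimal
piece 4:u rests on {3:q}
piece 5:q rests on {4:u}
minimal pieces: {0:t, 3:q}
ways to finish when only these pieces remain (= sum over removing one remaining piece with nothing left below it):
  1 left: {2}→1  {5}→1
  2 left: {1,2}→1  {2,5}→2  {4,5}→1
  3 left: {0,1,2}→1  {1,2,5}→3  {2,4,5}→3  {3,4,5}→1
  4 left: {0,1,2,5}→4  {1,2,4,5}→6  {2,3,4,5}→4
  placing 0:t first → 10 extensions
  placing 3:q first → 10 extensions
total linear extensions = 20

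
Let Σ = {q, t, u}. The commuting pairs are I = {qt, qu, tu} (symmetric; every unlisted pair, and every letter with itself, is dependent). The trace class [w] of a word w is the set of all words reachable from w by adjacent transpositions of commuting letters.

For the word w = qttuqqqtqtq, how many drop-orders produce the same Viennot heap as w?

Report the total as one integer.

2310

0(q) covers ∅
1(t) covers ∅
2(t) covers 1:t
3(u) covers ∅
4(q) covers 0:q
5(q) covers 4:q
6(q) covers 5:q
7(t) covers 2:t
8(q) covers 6:q
9(t) covers 7:t
10(q) covers 8:q
floor of heap: 0:q, 1:t, 3:u
completions by unplaced set U, small U first (add the entries for U minus each lowest piece of U):
  |U|=1: {3}:1  {9}:1  {10}:1
  |U|=2: {3,9}:2  {3,10}:2  {7,9}:1  {8,10}:1  {9,10}:2
  |U|=3: {2,7,9}:1  {3,7,9}:3  {3,8,10}:3  {3,9,10}:6  {6,8,10}:1  {7,9,10}:3  {8,9,10}:3
  |U|=4: {1,2,7,9}:1  {2,3,7,9}:4  {2,7,9,10}:4  {3,6,8,10}:4  {3,7,9,10}:12  {3,8,9,10}:12  {5,6,8,10}:1  {6,8,9,10}:4  {7,8,9,10}:6
  |U|=5: {1,2,3,7,9}:5  {1,2,7,9,10}:5  {2,3,7,9,10}:20  {2,7,8,9,10}:10  {3,5,6,8,10}:5  {3,6,8,9,10}:20  {3,7,8,9,10}:30  {4,5,6,8,10}:1  {5,6,8,9,10}:5  {6,7,8,9,10}:10
  |U|=6: {0,4,5,6,8,10}:1  {1,2,3,7,9,10}:30  {1,2,7,8,9,10}:15  {2,3,7,8,9,10}:60  {2,6,7,8,9,10}:20  {3,4,5,6,8,10}:6  {3,5,6,8,9,10}:30  {3,6,7,8,9,10}:60  {4,5,6,8,9,10}:6  {5,6,7,8,9,10}:15
  |U|=7: {0,3,4,5,6,8,10}:7  {0,4,5,6,8,9,10}:7  {1,2,3,7,8,9,10}:105  {1,2,6,7,8,9,10}:35  {2,3,6,7,8,9,10}:140  {2,5,6,7,8,9,10}:35  {3,4,5,6,8,9,10}:42  {3,5,6,7,8,9,10}:105  {4,5,6,7,8,9,10}:21
  |U|=8: {0,3,4,5,6,8,9,10}:56  {0,4,5,6,7,8,9,10}:28  {1,2,3,6,7,8,9,10}:280  {1,2,5,6,7,8,9,10}:70  {2,3,5,6,7,8,9,10}:280  {2,4,5,6,7,8,9,10}:56  {3,4,5,6,7,8,9,10}:168
  |U|=9: {0,2,4,5,6,7,8,9,10}:84  {0,3,4,5,6,7,8,9,10}:252  {1,2,3,5,6,7,8,9,10}:630  {1,2,4,5,6,7,8,9,10}:126  {2,3,4,5,6,7,8,9,10}:504
  start at 0(q): 1260
  start at 1(t): 840
  start at 3(u): 210
sum over floor = 2310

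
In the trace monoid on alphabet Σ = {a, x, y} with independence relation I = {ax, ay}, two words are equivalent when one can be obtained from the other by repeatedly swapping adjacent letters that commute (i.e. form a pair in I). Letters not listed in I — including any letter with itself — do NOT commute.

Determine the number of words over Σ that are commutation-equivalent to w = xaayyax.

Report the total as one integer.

#0=x has no predecessor
#1=a has no predecessor
#2=a depends on [1:a]
#3=y depends on [0:x]
#4=y depends on [3:y]
#5=a depends on [2:a]
#6=x depends on [4:y]
sources: [0:x, 1:a]
N(rest) = Σ N(rest − s) over sources s of rest; N(one piece) = 1:
  size 1 → [5]=1  [6]=1
  size 2 → [2,5]=1  [4,6]=1  [5,6]=2
  size 3 → [1,2,5]=1  [2,5,6]=3  [3,4,6]=1  [4,5,6]=3
  size 4 → [0,3,4,6]=1  [1,2,5,6]=4  [2,4,5,6]=6  [3,4,5,6]=4
  size 5 → [0,3,4,5,6]=5  [1,2,4,5,6]=10  [2,3,4,5,6]=10
  first=0(x) contributes 20
  first=1(a) contributes 15
|[w]| = 35

35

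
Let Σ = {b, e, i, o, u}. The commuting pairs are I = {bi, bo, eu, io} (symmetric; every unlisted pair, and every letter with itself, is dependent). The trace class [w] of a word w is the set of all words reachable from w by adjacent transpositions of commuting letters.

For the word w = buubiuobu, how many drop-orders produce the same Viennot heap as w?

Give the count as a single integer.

0(b) covers ∅
1(u) covers 0:b
2(u) covers 1:u
3(b) covers 2:u
4(i) covers 2:u
5(u) covers 3:b, 4:i
6(o) covers 5:u
7(b) covers 5:u
8(u) covers 6:o, 7:b
floor of heap: 0:b
completions by unplaced set U, small U first (add the entries for U minus each lowest piece of U):
  |U|=1: {8}:1
  |U|=2: {6,8}:1  {7,8}:1
  |U|=3: {6,7,8}:2
  |U|=4: {5,6,7,8}:2
  |U|=5: {3,5,6,7,8}:2  {4,5,6,7,8}:2
  |U|=6: {3,4,5,6,7,8}:4
  |U|=7: {2,3,4,5,6,7,8}:4
  start at 0(b): 4

4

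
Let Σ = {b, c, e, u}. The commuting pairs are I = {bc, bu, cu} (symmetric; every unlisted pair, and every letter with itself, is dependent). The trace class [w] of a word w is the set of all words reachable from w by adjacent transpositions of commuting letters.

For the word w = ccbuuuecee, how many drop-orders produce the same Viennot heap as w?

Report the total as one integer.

#0=c has no predecessor
#1=c depends on [0:c]
#2=b has no predecessor
#3=u has no predecessor
#4=u depends on [3:u]
#5=u depends on [4:u]
#6=e depends on [1:c, 2:b, 5:u]
#7=c depends on [6:e]
#8=e depends on [7:c]
#9=e depends on [8:e]
sources: [0:c, 2:b, 3:u]
N(rest) = Σ N(rest − s) over sources s of rest; N(one piece) = 1:
  size 1 → [9]=1
  size 2 → [8,9]=1
  size 3 → [7,8,9]=1
  size 4 → [6,7,8,9]=1
  size 5 → [1,6,7,8,9]=1  [2,6,7,8,9]=1  [5,6,7,8,9]=1
  size 6 → [0,1,6,7,8,9]=1  [1,2,6,7,8,9]=2  [1,5,6,7,8,9]=2  [2,5,6,7,8,9]=2  [4,5,6,7,8,9]=1
  size 7 → [0,1,2,6,7,8,9]=3  [0,1,5,6,7,8,9]=3  [1,2,5,6,7,8,9]=6  [1,4,5,6,7,8,9]=3  [2,4,5,6,7,8,9]=3  [3,4,5,6,7,8,9]=1
  size 8 → [0,1,2,5,6,7,8,9]=12  [0,1,4,5,6,7,8,9]=6  [1,2,4,5,6,7,8,9]=12  [1,3,4,5,6,7,8,9]=4  [2,3,4,5,6,7,8,9]=4
  first=0(c) contributes 20
  first=2(b) contributes 10
  first=3(u) contributes 30
|[w]| = 60

60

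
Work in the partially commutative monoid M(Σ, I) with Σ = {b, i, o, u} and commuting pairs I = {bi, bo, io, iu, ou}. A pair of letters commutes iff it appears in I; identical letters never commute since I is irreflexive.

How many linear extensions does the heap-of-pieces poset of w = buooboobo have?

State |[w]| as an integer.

126

#0=b has no predecessor
#1=u depends on [0:b]
#2=o has no predecessor
#3=o depends on [2:o]
#4=b depends on [1:u]
#5=o depends on [3:o]
#6=o depends on [5:o]
#7=b depends on [4:b]
#8=o depends on [6:o]
sources: [0:b, 2:o]
N(rest) = Σ N(rest − s) over sources s of rest; N(one piece) = 1:
  size 1 → [7]=1  [8]=1
  size 2 → [4,7]=1  [6,8]=1  [7,8]=2
  size 3 → [1,4,7]=1  [4,7,8]=3  [5,6,8]=1  [6,7,8]=3
  size 4 → [0,1,4,7]=1  [1,4,7,8]=4  [3,5,6,8]=1  [4,6,7,8]=6  [5,6,7,8]=4
  size 5 → [0,1,4,7,8]=5  [1,4,6,7,8]=10  [2,3,5,6,8]=1  [3,5,6,7,8]=5  [4,5,6,7,8]=10
  size 6 → [0,1,4,6,7,8]=15  [1,4,5,6,7,8]=20  [2,3,5,6,7,8]=6  [3,4,5,6,7,8]=15
  size 7 → [0,1,4,5,6,7,8]=35  [1,3,4,5,6,7,8]=35  [2,3,4,5,6,7,8]=21
  first=0(b) contributes 56
  first=2(o) contributes 70
|[w]| = 126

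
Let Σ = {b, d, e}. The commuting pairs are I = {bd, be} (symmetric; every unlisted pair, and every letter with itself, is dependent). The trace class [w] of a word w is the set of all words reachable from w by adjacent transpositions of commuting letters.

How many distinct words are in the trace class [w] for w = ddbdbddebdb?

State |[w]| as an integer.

330

drop 0:d onto floor
drop 1:d onto {0:d}
drop 2:b onto floor
drop 3:d onto {1:d}
drop 4:b onto {2:b}
drop 5:d onto {3:d}
drop 6:d onto {5:d}
drop 7:e onto {6:d}
drop 8:b onto {4:b}
drop 9:d onto {7:e}
drop 10:b onto {8:b}
ground layer = {0:d, 2:b}
drop-orders for the pieces not yet dropped (sum over which currently-grounded one goes next):
  1 to go: {9} 1  {10} 1
  2 to go: {7,9} 1  {8,10} 1  {9,10} 2
  3 to go: {4,8,10} 1  {6,7,9} 1  {7,9,10} 3  {8,9,10} 3
  4 to go: {2,4,8,10} 1  {4,8,9,10} 4  {5,6,7,9} 1  {6,7,9,10} 4  {7,8,9,10} 6
  5 to go: {2,4,8,9,10} 5  {3,5,6,7,9} 1  {4,7,8,9,10} 10  {5,6,7,9,10} 5  {6,7,8,9,10} 10
  6 to go: {1,3,5,6,7,9} 1  {2,4,7,8,9,10} 15  {3,5,6,7,9,10} 6  {4,6,7,8,9,10} 20  {5,6,7,8,9,10} 15
  7 to go: {0,1,3,5,6,7,9} 1  {1,3,5,6,7,9,10} 7  {2,4,6,7,8,9,10} 35  {3,5,6,7,8,9,10} 21  {4,5,6,7,8,9,10} 35
  8 to go: {0,1,3,5,6,7,9,10} 8  {1,3,5,6,7,8,9,10} 28  {2,4,5,6,7,8,9,10} 70  {3,4,5,6,7,8,9,10} 56
  9 to go: {0,1,3,5,6,7,8,9,10} 36  {1,3,4,5,6,7,8,9,10} 84  {2,3,4,5,6,7,8,9,10} 126
  if 0:d drops first: 210 orders
  if 2:b drops first: 120 orders
heap linearizations: 330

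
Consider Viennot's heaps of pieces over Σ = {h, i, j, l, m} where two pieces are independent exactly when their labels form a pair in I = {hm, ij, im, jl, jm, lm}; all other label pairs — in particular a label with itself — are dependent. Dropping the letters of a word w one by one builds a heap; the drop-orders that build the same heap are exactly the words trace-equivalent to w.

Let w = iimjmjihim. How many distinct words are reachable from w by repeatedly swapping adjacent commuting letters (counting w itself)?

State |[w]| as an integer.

1200

piece 0:i — minimal
piece 1:i rests on {0:i}
piece 2:m — minimal
piece 3:j — minimal
piece 4:m rests on {2:m}
piece 5:j rests on {3:j}
piece 6:i rests on {1:i}
piece 7:h rests on {5:j, 6:i}
piece 8:i rests on {7:h}
piece 9:m rests on {4:m}
minimal pieces: {0:i, 2:m, 3:j}
ways to finish when only these pieces remain (= sum over removing one remaining piece with nothing left below it):
  1 left: {8}→1  {9}→1
  2 left: {4,9}→1  {7,8}→1  {8,9}→2
  3 left: {2,4,9}→1  {4,8,9}→3  {5,7,8}→1  {6,7,8}→1  {7,8,9}→3
  4 left: {1,6,7,8}→1  {2,4,8,9}→4  {3,5,7,8}→1  {4,7,8,9}→6  {5,6,7,8}→2  {5,7,8,9}→4  {6,7,8,9}→4
  5 left: {0,1,6,7,8}→1  {1,5,6,7,8}→3  {1,6,7,8,9}→5  {2,4,7,8,9}→10  {3,5,6,7,8}→3  {3,5,7,8,9}→5  {4,5,7,8,9}→10  {4,6,7,8,9}→10  {5,6,7,8,9}→10
  6 left: {0,1,5,6,7,8}→4  {0,1,6,7,8,9}→6  {1,3,5,6,7,8}→6  {1,4,6,7,8,9}→15  {1,5,6,7,8,9}→18  {2,4,5,7,8,9}→20  {2,4,6,7,8,9}→20  {3,4,5,7,8,9}→15  {3,5,6,7,8,9}→18  {4,5,6,7,8,9}→30
  7 left: {0,1,3,5,6,7,8}→10  {0,1,4,6,7,8,9}→21  {0,1,5,6,7,8,9}→28  {1,2,4,6,7,8,9}→35  {1,3,5,6,7,8,9}→42  {1,4,5,6,7,8,9}→63  {2,3,4,5,7,8,9}→35  {2,4,5,6,7,8,9}→70  {3,4,5,6,7,8,9}→63
  8 left: {0,1,2,4,6,7,8,9}→56  {0,1,3,5,6,7,8,9}→80  {0,1,4,5,6,7,8,9}→112  {1,2,4,5,6,7,8,9}→168  {1,3,4,5,6,7,8,9}→168  {2,3,4,5,6,7,8,9}→168
  placing 0:i first → 504 extensions
  placing 2:m first → 360 extensions
  placing 3:j first → 336 extensions
total linear extensions = 1200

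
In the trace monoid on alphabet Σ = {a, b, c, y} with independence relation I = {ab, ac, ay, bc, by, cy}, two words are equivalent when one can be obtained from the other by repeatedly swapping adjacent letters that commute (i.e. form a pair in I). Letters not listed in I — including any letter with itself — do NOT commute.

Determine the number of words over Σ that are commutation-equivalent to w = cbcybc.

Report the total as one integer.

60

#0=c has no predecessor
#1=b has no predecessor
#2=c depends on [0:c]
#3=y has no predecessor
#4=b depends on [1:b]
#5=c depends on [2:c]
sources: [0:c, 1:b, 3:y]
N(rest) = Σ N(rest − s) over sources s of rest; N(one piece) = 1:
  size 1 → [3]=1  [4]=1  [5]=1
  size 2 → [1,4]=1  [2,5]=1  [3,4]=2  [3,5]=2  [4,5]=2
  size 3 → [0,2,5]=1  [1,3,4]=3  [1,4,5]=3  [2,3,5]=3  [2,4,5]=3  [3,4,5]=6
  size 4 → [0,2,3,5]=4  [0,2,4,5]=4  [1,2,4,5]=6  [1,3,4,5]=12  [2,3,4,5]=12
  first=0(c) contributes 30
  first=1(b) contributes 20
  first=3(y) contributes 10
|[w]| = 60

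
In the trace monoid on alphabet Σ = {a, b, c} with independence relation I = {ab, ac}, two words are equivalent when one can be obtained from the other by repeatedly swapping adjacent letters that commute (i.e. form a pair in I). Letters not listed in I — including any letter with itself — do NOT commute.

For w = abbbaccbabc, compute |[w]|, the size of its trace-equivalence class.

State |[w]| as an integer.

piece 0:a — minimal
piece 1:b — minimal
piece 2:b rests on {1:b}
piece 3:b rests on {2:b}
piece 4:a rests on {0:a}
piece 5:c rests on {3:b}
piece 6:c rests on {5:c}
piece 7:b rests on {6:c}
piece 8:a rests on {4:a}
piece 9:b rests on {7:b}
piece 10:c rests on {9:b}
minimal pieces: {0:a, 1:b}
ways to finish when only these pieces remain (= sum over removing one remaining piece with nothing left below it):
  1 left: {8}→1  {10}→1
  2 left: {4,8}→1  {8,10}→2  {9,10}→1
  3 left: {0,4,8}→1  {4,8,10}→3  {7,9,10}→1  {8,9,10}→3
  4 left: {0,4,8,10}→4  {4,8,9,10}→6  {6,7,9,10}→1  {7,8,9,10}→4
  5 left: {0,4,8,9,10}→10  {4,7,8,9,10}→10  {5,6,7,9,10}→1  {6,7,8,9,10}→5
  6 left: {0,4,7,8,9,10}→20  {3,5,6,7,9,10}→1  {4,6,7,8,9,10}→15  {5,6,7,8,9,10}→6
  7 left: {0,4,6,7,8,9,10}→35  {2,3,5,6,7,9,10}→1  {3,5,6,7,8,9,10}→7  {4,5,6,7,8,9,10}→21
  8 left: {0,4,5,6,7,8,9,10}→56  {1,2,3,5,6,7,9,10}→1  {2,3,5,6,7,8,9,10}→8  {3,4,5,6,7,8,9,10}→28
  9 left: {0,3,4,5,6,7,8,9,10}→84  {1,2,3,5,6,7,8,9,10}→9  {2,3,4,5,6,7,8,9,10}→36
  placing 0:a first → 45 extensions
  placing 1:b first → 120 extensions
total linear extensions = 165

165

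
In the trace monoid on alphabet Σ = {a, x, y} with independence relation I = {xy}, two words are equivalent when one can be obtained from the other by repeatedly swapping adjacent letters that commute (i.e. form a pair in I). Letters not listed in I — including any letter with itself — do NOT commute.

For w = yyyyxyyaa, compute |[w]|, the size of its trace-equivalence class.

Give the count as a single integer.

7

drop 0:y onto floor
drop 1:y onto {0:y}
drop 2:y onto {1:y}
drop 3:y onto {2:y}
drop 4:x onto floor
drop 5:y onto {3:y}
drop 6:y onto {5:y}
drop 7:a onto {4:x, 6:y}
drop 8:a onto {7:a}
ground layer = {0:y, 4:x}
drop-orders for the pieces not yet dropped (sum over which currently-grounded one goes next):
  1 to go: {8} 1
  2 to go: {7,8} 1
  3 to go: {4,7,8} 1  {6,7,8} 1
  4 to go: {4,6,7,8} 2  {5,6,7,8} 1
  5 to go: {3,5,6,7,8} 1  {4,5,6,7,8} 3
  6 to go: {2,3,5,6,7,8} 1  {3,4,5,6,7,8} 4
  7 to go: {1,2,3,5,6,7,8} 1  {2,3,4,5,6,7,8} 5
  if 0:y drops first: 6 orders
  if 4:x drops first: 1 orders
heap linearizations: 7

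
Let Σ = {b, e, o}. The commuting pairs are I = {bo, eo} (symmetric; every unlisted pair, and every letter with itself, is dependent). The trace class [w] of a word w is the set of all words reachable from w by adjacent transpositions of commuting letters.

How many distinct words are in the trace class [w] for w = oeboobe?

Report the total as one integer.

0(o) covers ∅
1(e) covers ∅
2(b) covers 1:e
3(o) covers 0:o
4(o) covers 3:o
5(b) covers 2:b
6(e) covers 5:b
floor of heap: 0:o, 1:e
completions by unplaced set U, small U first (add the entries for U minus each lowest piece of U):
  |U|=1: {4}:1  {6}:1
  |U|=2: {3,4}:1  {4,6}:2  {5,6}:1
  |U|=3: {0,3,4}:1  {2,5,6}:1  {3,4,6}:3  {4,5,6}:3
  |U|=4: {0,3,4,6}:4  {1,2,5,6}:1  {2,4,5,6}:4  {3,4,5,6}:6
  |U|=5: {0,3,4,5,6}:10  {1,2,4,5,6}:5  {2,3,4,5,6}:10
  start at 0(o): 15
  start at 1(e): 20
sum over floor = 35

35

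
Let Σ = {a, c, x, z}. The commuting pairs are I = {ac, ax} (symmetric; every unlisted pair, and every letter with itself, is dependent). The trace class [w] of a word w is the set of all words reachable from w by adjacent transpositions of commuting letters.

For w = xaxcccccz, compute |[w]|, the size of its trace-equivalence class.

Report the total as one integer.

8

drop 0:x onto floor
drop 1:a onto floor
drop 2:x onto {0:x}
drop 3:c onto {2:x}
drop 4:c onto {3:c}
drop 5:c onto {4:c}
drop 6:c onto {5:c}
drop 7:c onto {6:c}
drop 8:z onto {1:a, 7:c}
ground layer = {0:x, 1:a}
drop-orders for the pieces not yet dropped (sum over which currently-grounded one goes next):
  1 to go: {8} 1
  2 to go: {1,8} 1  {7,8} 1
  3 to go: {1,7,8} 2  {6,7,8} 1
  4 to go: {1,6,7,8} 3  {5,6,7,8} 1
  5 to go: {1,5,6,7,8} 4  {4,5,6,7,8} 1
  6 to go: {1,4,5,6,7,8} 5  {3,4,5,6,7,8} 1
  7 to go: {1,3,4,5,6,7,8} 6  {2,3,4,5,6,7,8} 1
  if 0:x drops first: 7 orders
  if 1:a drops first: 1 orders
heap linearizations: 8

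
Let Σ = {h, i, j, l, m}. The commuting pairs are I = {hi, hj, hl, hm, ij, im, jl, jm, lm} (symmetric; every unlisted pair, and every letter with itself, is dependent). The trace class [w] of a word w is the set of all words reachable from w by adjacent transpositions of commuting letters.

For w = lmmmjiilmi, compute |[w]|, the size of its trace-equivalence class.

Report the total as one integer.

drop 0:l onto floor
drop 1:m onto floor
drop 2:m onto {1:m}
drop 3:m onto {2:m}
drop 4:j onto floor
drop 5:i onto {0:l}
drop 6:i onto {5:i}
drop 7:l onto {6:i}
drop 8:m onto {3:m}
drop 9:i onto {7:l}
ground layer = {0:l, 1:m, 4:j}
drop-orders for the pieces not yet dropped (sum over which currently-grounded one goes next):
  1 to go: {4} 1  {8} 1  {9} 1
  2 to go: {3,8} 1  {4,8} 2  {4,9} 2  {7,9} 1  {8,9} 2
  3 to go: {2,3,8} 1  {3,4,8} 3  {3,8,9} 3  {4,7,9} 3  {4,8,9} 6  {6,7,9} 1  {7,8,9} 3
  4 to go: {1,2,3,8} 1  {2,3,4,8} 4  {2,3,8,9} 4  {3,4,8,9} 12  {3,7,8,9} 6  {4,6,7,9} 4  {4,7,8,9} 12  {5,6,7,9} 1  {6,7,8,9} 4
  5 to go: {0,5,6,7,9} 1  {1,2,3,4,8} 5  {1,2,3,8,9} 5  {2,3,4,8,9} 20  {2,3,7,8,9} 10  {3,4,7,8,9} 30  {3,6,7,8,9} 10  {4,5,6,7,9} 5  {4,6,7,8,9} 20  {5,6,7,8,9} 5
  6 to go: {0,4,5,6,7,9} 6  {0,5,6,7,8,9} 6  {1,2,3,4,8,9} 30  {1,2,3,7,8,9} 15  {2,3,4,7,8,9} 60  {2,3,6,7,8,9} 20  {3,4,6,7,8,9} 60  {3,5,6,7,8,9} 15  {4,5,6,7,8,9} 30
  7 to go: {0,3,5,6,7,8,9} 21  {0,4,5,6,7,8,9} 42  {1,2,3,4,7,8,9} 105  {1,2,3,6,7,8,9} 35  {2,3,4,6,7,8,9} 140  {2,3,5,6,7,8,9} 35  {3,4,5,6,7,8,9} 105
  8 to go: {0,2,3,5,6,7,8,9} 56  {0,3,4,5,6,7,8,9} 168  {1,2,3,4,6,7,8,9} 280  {1,2,3,5,6,7,8,9} 70  {2,3,4,5,6,7,8,9} 280
  if 0:l drops first: 630 orders
  if 1:m drops first: 504 orders
  if 4:j drops first: 126 orders
heap linearizations: 1260

1260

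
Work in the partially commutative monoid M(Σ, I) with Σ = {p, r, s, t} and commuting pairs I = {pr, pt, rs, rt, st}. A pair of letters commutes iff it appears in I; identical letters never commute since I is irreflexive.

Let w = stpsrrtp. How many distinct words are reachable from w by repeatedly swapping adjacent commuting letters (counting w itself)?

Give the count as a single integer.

420

piece 0:s — minimal
piece 1:t — minimal
piece 2:p rests on {0:s}
piece 3:s rests on {2:p}
piece 4:r — minimal
piece 5:r rests on {4:r}
piece 6:t rests on {1:t}
piece 7:p rests on {3:s}
minimal pieces: {0:s, 1:t, 4:r}
ways to finish when only these pieces remain (= sum over removing one remaining piece with nothing left below it):
  1 left: {5}→1  {6}→1  {7}→1
  2 left: {1,6}→1  {3,7}→1  {4,5}→1  {5,6}→2  {5,7}→2  {6,7}→2
  3 left: {1,5,6}→3  {1,6,7}→3  {2,3,7}→1  {3,5,7}→3  {3,6,7}→3  {4,5,6}→3  {4,5,7}→3  {5,6,7}→6
  4 left: {0,2,3,7}→1  {1,3,6,7}→6  {1,4,5,6}→6  {1,5,6,7}→12  {2,3,5,7}→4  {2,3,6,7}→4  {3,4,5,7}→6  {3,5,6,7}→12  {4,5,6,7}→12
  5 left: {0,2,3,5,7}→5  {0,2,3,6,7}→5  {1,2,3,6,7}→10  {1,3,5,6,7}→30  {1,4,5,6,7}→30  {2,3,4,5,7}→10  {2,3,5,6,7}→20  {3,4,5,6,7}→30
  6 left: {0,1,2,3,6,7}→15  {0,2,3,4,5,7}→15  {0,2,3,5,6,7}→30  {1,2,3,5,6,7}→60  {1,3,4,5,6,7}→90  {2,3,4,5,6,7}→60
  placing 0:s first → 210 extensions
  placing 1:t first → 105 extensions
  placing 4:r first → 105 extensions
total linear extensions = 420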